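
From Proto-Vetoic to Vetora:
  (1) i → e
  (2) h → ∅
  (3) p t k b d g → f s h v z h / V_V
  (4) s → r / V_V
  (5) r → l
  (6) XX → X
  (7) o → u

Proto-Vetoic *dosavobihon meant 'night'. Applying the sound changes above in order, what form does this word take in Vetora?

Vetora: *dosavobihon
  dosavobihon → dosavobehon   [vowel merger]
  dosavobehon → dosavobeon   [h-loss]
  dosavobeon → dosavoveon   [intervocalic lenition]
  dosavoveon → doravoveon   [rhotacism]
  doravoveon → dolavoveon   [unconditioned shift]
  dolavoveon (rule 6 does not apply)
  dolavoveon → dulavuveun   [vowel merger]
  giving Vetora dulavuveun.

dulavuveun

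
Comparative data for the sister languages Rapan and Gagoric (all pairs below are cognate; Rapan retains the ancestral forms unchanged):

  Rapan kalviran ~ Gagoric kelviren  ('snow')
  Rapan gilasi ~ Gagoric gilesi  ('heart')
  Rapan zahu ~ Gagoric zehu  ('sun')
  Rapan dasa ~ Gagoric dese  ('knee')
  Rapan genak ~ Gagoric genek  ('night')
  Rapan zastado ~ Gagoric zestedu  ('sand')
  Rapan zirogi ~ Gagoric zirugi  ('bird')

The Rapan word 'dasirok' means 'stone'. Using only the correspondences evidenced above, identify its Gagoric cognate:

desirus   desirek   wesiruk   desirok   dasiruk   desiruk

kalviran ~ kelviren, gilasi ~ gilesi — Rapan a corresponds to Gagoric e after a consonant, before a consonant other than r, m, n, p, b, f, v.
zirogi ~ zirugi — Rapan o corresponds to Gagoric u after a consonant, before a consonant other than r, m, n, p, b, f, v.
Applying these to Rapan 'dasirok':
  dasirok → desirok   (a→e after a consonant, before a consonant other than r, m, n, p, b, f, v)
  desirok → desiruk   (o→u after a consonant, before a consonant other than r, m, n, p, b, f, v)
So the Gagoric cognate is 'desiruk'.

desiruk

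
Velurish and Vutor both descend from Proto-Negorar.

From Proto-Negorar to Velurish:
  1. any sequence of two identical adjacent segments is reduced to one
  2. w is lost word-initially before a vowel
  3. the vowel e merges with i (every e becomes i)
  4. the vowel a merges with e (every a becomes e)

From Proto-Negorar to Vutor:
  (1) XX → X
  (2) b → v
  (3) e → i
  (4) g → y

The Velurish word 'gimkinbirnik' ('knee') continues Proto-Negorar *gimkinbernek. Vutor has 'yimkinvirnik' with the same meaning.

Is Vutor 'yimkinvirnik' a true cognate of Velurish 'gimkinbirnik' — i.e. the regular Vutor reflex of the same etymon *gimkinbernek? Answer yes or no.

yes

Derive the expected Vutor reflex of *gimkinbernek:
Vutor: *gimkinbernek
  gimkinbernek (rule 1 does not apply)
  gimkinbernek → gimkinvernek   [unconditioned shift]
  gimkinvernek → gimkinvirnik   [vowel merger]
  gimkinvirnik → yimkinvirnik   [unconditioned shift]
  giving Vutor yimkinvirnik.
Vutor 'yimkinvirnik' matches the regular reflex exactly, so the pair is cognate.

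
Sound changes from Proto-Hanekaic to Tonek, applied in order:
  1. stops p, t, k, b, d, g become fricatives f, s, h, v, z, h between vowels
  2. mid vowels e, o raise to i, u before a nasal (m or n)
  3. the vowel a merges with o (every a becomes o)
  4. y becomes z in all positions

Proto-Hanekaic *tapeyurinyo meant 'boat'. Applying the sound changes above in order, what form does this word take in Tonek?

Tonek: *tapeyurinyo > tafeyurinyo > tofeyurinyo > tofezurinzo  (by intervocalic lenition, vowel merger, unconditioned shift)

tofezurinzo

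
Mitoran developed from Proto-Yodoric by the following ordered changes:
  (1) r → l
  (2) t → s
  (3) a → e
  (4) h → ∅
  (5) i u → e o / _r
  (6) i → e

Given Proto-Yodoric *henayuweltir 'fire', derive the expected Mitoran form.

Mitoran: *henayuweltir > henayuweltil > henayuwelsil > heneyuwelsil > eneyuwelsil > eneyuwelsel  (by unconditioned shift, unconditioned shift, vowel merger, h-loss, vowel merger)

eneyuwelsel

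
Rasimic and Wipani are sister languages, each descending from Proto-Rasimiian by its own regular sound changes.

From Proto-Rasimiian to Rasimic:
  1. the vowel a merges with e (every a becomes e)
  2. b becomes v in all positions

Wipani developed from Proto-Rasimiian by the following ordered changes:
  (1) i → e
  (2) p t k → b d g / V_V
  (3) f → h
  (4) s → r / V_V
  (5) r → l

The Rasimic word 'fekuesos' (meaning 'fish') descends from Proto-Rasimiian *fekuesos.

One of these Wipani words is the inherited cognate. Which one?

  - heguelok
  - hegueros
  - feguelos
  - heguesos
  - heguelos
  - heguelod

heguelos

Wipani: *fekuesos
  fekuesos (rule 1 does not apply)
  fekuesos → feguesos   [intervocalic voicing]
  feguesos → heguesos   [unconditioned shift]
  heguesos → hegueros   [rhotacism]
  hegueros → heguelos   [unconditioned shift]
  giving Wipani heguelos.
Only 'heguelos' matches the regular Wipani development of *fekuesos.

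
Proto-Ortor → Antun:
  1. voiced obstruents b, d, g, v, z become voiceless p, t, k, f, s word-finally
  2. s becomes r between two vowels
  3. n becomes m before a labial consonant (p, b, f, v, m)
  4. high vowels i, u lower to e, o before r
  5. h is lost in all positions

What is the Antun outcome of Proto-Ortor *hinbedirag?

imbederak

Antun: *hinbedirag > hinbedirak > himbedirak > himbederak > imbederak  (by final devoicing, nasal place assimilation, pre-rhotic lowering, h-loss)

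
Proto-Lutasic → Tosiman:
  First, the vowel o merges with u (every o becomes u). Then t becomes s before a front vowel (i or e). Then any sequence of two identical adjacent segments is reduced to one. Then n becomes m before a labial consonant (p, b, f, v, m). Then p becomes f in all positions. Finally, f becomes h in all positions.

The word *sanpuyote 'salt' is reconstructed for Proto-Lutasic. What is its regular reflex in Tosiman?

Tosiman: *sanpuyote
  sanpuyote → sanpuyute   [vowel merger]
  sanpuyute → sanpuyuse   [palatalisation]
  sanpuyuse (rule 3 does not apply)
  sanpuyuse → sampuyuse   [nasal place assimilation]
  sampuyuse → samfuyuse   [unconditioned shift]
  samfuyuse → samhuyuse   [unconditioned shift]
  giving Tosiman samhuyuse.

samhuyuse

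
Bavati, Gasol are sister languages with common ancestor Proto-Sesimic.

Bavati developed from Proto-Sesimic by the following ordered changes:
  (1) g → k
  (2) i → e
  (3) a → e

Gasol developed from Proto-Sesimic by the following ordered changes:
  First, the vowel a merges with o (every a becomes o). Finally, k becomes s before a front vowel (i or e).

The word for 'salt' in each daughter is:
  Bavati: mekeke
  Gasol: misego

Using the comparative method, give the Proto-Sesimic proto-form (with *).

*mikega

Position 3: Bavati has k, Gasol has s. Taking the neighbouring segments as reconstructed: Bavati k could go back to *k or *g; Gasol s could go back to *k or *s — the one source consistent with every daughter is *k.
Position 6: Bavati has e, Gasol has o. Taking the neighbouring segments as reconstructed: Bavati e could go back to *a or *e or *i; Gasol o could go back to *a or *o — the one source consistent with every daughter is *a.
Position 2: Bavati has e, Gasol has i. Gasol preserves i here (none of its changes turn any other segment into i), so the proto-segment is *i.
Verify the candidate proto-form against each daughter:
Bavati: *mikega > mikeka > mekeka > mekeke  (by unconditioned shift, vowel merger, vowel merger)
Gasol: start from *mikega.
  rule 1 (vowel merger): mikega → mikego
  rule 2 (palatalisation): mikego → misego
  ⇒ Gasol misego
Only *mikega yields all of Bavati mekeke, Gasol misego.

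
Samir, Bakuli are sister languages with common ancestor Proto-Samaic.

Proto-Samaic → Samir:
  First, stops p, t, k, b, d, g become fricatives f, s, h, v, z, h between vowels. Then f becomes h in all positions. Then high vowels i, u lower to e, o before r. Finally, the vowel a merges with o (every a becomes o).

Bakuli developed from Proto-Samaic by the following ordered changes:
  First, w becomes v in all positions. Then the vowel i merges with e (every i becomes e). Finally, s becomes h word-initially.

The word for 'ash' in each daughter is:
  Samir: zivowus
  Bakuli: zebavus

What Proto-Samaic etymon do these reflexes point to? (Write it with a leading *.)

*zibawus

Position 4: Samir has o, Bakuli has a. Bakuli preserves a here (none of its changes turn any other segment into a), so the proto-segment is *a.
Position 5: Samir has w, Bakuli has v. Samir preserves w here (none of its changes turn any other segment into w), so the proto-segment is *w.
Position 2: Samir has i, Bakuli has e. Samir preserves i here (none of its changes turn any other segment into i), so the proto-segment is *i.
Verify the candidate proto-form against each daughter:
Samir: *zibawus > zivawus > zivowus  (by intervocalic lenition, vowel merger)
Bakuli: *zibawus > zibavus > zebavus  (by unconditioned shift, vowel merger)
No other proto-form is consistent with every reflex, so the reconstruction is *zibawus.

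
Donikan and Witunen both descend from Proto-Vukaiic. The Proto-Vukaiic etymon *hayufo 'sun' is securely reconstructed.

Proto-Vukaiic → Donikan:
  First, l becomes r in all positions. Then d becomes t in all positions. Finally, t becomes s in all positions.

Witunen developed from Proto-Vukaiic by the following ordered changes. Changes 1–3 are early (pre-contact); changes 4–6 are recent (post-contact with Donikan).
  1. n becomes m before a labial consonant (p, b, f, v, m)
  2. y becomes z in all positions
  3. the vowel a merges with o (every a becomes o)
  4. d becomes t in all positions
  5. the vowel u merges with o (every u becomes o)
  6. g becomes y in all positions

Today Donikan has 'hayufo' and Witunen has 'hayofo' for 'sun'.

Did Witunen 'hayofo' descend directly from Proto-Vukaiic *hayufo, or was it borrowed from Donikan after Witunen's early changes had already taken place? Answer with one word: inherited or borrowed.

If inherited, *hayufo would pass through all of Witunen's changes:
Witunen: start from *hayufo.
  rule 1: no change — hayufo
  rule 2 (unconditioned shift): hayufo → hazufo
  rule 3 (vowel merger): hazufo → hozufo
  rule 4: no change — hozufo
  rule 5 (vowel merger): hozufo → hozofo
  rule 6: no change — hozofo
  ⇒ Witunen hozofo
If borrowed from Donikan 'hayufo' after the early changes, it would undergo only the recent ones:
  rule 4 (unconditioned shift): no change (hayufo)
  rule 5 (vowel merger): hayufo → hayofo
  rule 6 (unconditioned shift): no change (hayofo)
  ⇒ as a loan: hayofo
Witunen 'hayofo' matches the loan outcome 'hayofo', not the inherited 'hozofo' — it skipped the early Witunen changes, so it was borrowed from Donikan.

borrowed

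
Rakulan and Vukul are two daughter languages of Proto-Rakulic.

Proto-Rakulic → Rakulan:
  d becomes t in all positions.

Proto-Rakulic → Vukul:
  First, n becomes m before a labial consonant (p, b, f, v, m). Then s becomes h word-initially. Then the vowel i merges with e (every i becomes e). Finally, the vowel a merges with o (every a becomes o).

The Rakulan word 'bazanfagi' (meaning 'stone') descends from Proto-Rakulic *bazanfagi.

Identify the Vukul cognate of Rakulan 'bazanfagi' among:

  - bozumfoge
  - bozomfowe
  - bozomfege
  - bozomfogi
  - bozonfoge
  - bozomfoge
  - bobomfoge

Vukul: start from *bazanfagi.
  rule 1 (nasal place assimilation): bazanfagi → bazamfagi
  rule 2: no change — bazamfagi
  rule 3 (vowel merger): bazamfagi → bazamfage
  rule 4 (vowel merger): bazamfage → bozomfoge
  ⇒ Vukul bozomfoge
Only 'bozomfoge' matches the regular Vukul development of *bazanfagi.

bozomfoge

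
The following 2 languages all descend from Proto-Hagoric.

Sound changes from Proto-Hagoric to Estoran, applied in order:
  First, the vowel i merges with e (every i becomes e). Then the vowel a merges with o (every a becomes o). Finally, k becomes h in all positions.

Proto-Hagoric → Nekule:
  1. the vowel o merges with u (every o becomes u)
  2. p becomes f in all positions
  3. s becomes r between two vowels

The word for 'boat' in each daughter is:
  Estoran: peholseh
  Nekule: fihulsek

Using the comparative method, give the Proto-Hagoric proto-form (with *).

Position 4: Estoran has o, Nekule has u. Taking the neighbouring segments as reconstructed: Estoran o could go back to *a or *o; Nekule u could go back to *o or *u — the one source consistent with every daughter is *o.
Position 2: Estoran has e, Nekule has i. Nekule preserves i here (none of its changes turn any other segment into i), so the proto-segment is *i.
Position 1: Estoran has p, Nekule has f. Estoran preserves p here (none of its changes turn any other segment into p), so the proto-segment is *p.
This points to *piholsek. Verify forward in each daughter:
Estoran: *piholsek > peholsek > peholseh  (by vowel merger, unconditioned shift)
Nekule: *piholsek > pihulsek > fihulsek  (by vowel merger, unconditioned shift)
*piholsek is the unique common source.

*piholsek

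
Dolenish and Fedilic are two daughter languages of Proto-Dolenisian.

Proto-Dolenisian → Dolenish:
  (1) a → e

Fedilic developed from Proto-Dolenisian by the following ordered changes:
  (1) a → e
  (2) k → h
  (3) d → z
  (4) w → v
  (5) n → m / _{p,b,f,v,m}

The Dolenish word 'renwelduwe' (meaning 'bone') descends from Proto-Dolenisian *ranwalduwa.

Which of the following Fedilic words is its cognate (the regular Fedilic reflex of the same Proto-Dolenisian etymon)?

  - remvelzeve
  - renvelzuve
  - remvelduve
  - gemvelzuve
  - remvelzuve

Fedilic: *ranwalduwa
  ranwalduwa → renwelduwe   [vowel merger]
  renwelduwe (rule 2 does not apply)
  renwelduwe → renwelzuwe   [unconditioned shift]
  renwelzuwe → renvelzuve   [unconditioned shift]
  renvelzuve → remvelzuve   [nasal place assimilation]
  giving Fedilic remvelzuve.
Only 'remvelzuve' matches the regular Fedilic development of *ranwalduwa.

remvelzuve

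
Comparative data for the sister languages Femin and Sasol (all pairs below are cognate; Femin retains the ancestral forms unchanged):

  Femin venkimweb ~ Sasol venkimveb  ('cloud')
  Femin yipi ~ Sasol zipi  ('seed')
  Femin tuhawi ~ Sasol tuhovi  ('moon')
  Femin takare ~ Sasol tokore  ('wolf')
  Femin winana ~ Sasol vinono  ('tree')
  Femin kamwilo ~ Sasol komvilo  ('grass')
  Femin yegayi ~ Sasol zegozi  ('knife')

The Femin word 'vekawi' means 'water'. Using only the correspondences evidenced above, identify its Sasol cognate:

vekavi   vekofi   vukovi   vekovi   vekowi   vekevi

vekovi

tuhawi ~ tuhovi, takare ~ tokore — Femin a corresponds to Sasol o after a consonant, before a consonant other than r, m, n, p, b, f, v.
tuhawi ~ tuhovi — Femin w corresponds to Sasol v between vowels (before a front vowel).
Applying these to Femin 'vekawi':
  vekawi → vekowi   (a→o after a consonant, before a consonant other than r, m, n, p, b, f, v)
  vekowi → vekovi   (w→v between vowels (before a front vowel))
So the Sasol cognate is 'vekovi'.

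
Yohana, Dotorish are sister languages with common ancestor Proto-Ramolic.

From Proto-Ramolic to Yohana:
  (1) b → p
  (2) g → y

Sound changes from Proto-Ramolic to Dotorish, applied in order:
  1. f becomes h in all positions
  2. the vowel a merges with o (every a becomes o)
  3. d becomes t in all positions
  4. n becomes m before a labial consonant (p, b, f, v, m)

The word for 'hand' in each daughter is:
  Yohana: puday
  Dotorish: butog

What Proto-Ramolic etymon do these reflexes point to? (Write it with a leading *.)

Position 5: Yohana has y, Dotorish has g. Dotorish preserves g here (none of its changes turn any other segment into g), so the proto-segment is *g.
Position 3: Yohana has d, Dotorish has t. Yohana preserves d here (none of its changes turn any other segment into d), so the proto-segment is *d.
Continuing position by position gives *budag; check it forward:
Yohana: *budag
  budag → pudag   [unconditioned shift]
  pudag → puday   [unconditioned shift]
  giving Yohana puday.
Dotorish: *budag
  budag (rule 1 does not apply)
  budag → budog   [vowel merger]
  budog → butog   [unconditioned shift]
  butog (rule 4 does not apply)
  giving Dotorish butog.
Only *budag yields all of Yohana puday, Dotorish butog.

*budag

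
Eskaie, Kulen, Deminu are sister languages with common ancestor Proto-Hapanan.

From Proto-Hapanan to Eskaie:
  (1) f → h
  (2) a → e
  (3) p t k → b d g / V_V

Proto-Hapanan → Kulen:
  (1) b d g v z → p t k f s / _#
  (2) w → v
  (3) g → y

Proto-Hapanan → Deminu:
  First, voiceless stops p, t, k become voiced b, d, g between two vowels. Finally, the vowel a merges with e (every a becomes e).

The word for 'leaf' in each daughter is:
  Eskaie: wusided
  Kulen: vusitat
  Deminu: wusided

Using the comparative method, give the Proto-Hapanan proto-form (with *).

*wusitad

Position 1: Eskaie has w, Kulen has v, Deminu has w. Eskaie preserves w here (none of its changes turn any other segment into w), so the proto-segment is *w.
Position 6: Eskaie has e, Kulen has a, Deminu has e. Kulen preserves a here (none of its changes turn any other segment into a), so the proto-segment is *a.
Verify the candidate proto-form against each daughter:
Eskaie: *wusitad
  wusitad (rule 1 does not apply)
  wusitad → wusited   [vowel merger]
  wusited → wusided   [intervocalic voicing]
  giving Eskaie wusided.
Kulen: *wusitad > wusitat > vusitat  (by final devoicing, unconditioned shift)
Deminu: *wusitad > wusidad > wusided  (by intervocalic voicing, vowel merger)
Only *wusitad yields all of Eskaie wusided, Kulen vusitat, Deminu wusided.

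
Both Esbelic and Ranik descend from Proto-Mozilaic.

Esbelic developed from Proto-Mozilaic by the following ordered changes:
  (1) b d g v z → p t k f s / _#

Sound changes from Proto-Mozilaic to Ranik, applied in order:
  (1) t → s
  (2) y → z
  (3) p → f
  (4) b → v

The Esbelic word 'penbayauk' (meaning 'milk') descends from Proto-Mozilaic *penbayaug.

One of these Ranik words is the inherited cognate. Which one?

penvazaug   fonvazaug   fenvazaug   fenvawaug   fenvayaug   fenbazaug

fenvazaug

Ranik: start from *penbayaug.
  rule 1: no change — penbayaug
  rule 2 (unconditioned shift): penbayaug → penbazaug
  rule 3 (unconditioned shift): penbazaug → fenbazaug
  rule 4 (unconditioned shift): fenbazaug → fenvazaug
  ⇒ Ranik fenvazaug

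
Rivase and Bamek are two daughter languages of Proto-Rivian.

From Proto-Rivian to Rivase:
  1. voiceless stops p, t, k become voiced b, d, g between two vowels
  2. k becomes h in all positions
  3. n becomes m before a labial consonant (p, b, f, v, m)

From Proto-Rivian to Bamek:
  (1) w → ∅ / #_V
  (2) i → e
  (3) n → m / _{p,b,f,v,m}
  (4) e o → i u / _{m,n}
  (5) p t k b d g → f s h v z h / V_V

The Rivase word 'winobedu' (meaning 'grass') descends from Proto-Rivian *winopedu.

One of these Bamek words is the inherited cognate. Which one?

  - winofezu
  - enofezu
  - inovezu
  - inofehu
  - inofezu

Bamek: *winopedu
  winopedu → inopedu   [glide loss]
  inopedu → enopedu   [vowel merger]
  enopedu (rule 3 does not apply)
  enopedu → inopedu   [pre-nasal raising]
  inopedu → inofezu   [intervocalic lenition]
  giving Bamek inofezu.
Among the options, 'inofezu' alone shows every Bamek change applied in order.

inofezu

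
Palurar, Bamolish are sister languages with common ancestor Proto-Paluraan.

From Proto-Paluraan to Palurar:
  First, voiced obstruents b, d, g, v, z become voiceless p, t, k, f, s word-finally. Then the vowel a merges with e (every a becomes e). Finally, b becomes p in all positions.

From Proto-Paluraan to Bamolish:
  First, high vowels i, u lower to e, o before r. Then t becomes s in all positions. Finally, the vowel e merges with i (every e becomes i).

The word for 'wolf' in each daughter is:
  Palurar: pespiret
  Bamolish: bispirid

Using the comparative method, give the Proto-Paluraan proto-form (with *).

Position 2: Palurar has e, Bamolish has i. Taking the neighbouring segments as reconstructed: Palurar e could go back to *a or *e; Bamolish i could go back to *e or *i — the one source consistent with every daughter is *e.
Position 7: Palurar has e, Bamolish has i. Taking the neighbouring segments as reconstructed: Palurar e could go back to *a or *e; Bamolish i could go back to *e or *i — the one source consistent with every daughter is *e.
This points to *bespired. Verify forward in each daughter:
Palurar: *bespired
  bespired → bespiret   [final devoicing]
  bespiret (rule 2 does not apply)
  bespiret → pespiret   [unconditioned shift]
  giving Palurar pespiret.
Bamolish: *bespired > bespered > bispirid  (by pre-rhotic lowering, vowel merger)
*bespired is the unique common source.

*bespired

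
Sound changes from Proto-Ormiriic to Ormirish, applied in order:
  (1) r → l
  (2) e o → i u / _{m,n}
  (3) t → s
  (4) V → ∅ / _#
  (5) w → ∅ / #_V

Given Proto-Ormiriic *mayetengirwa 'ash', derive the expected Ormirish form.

Ormirish: *mayetengirwa > mayetengilwa > mayetingilwa > mayesingilwa > mayesingilw  (by unconditioned shift, pre-nasal raising, unconditioned shift, apocope)

mayesingilw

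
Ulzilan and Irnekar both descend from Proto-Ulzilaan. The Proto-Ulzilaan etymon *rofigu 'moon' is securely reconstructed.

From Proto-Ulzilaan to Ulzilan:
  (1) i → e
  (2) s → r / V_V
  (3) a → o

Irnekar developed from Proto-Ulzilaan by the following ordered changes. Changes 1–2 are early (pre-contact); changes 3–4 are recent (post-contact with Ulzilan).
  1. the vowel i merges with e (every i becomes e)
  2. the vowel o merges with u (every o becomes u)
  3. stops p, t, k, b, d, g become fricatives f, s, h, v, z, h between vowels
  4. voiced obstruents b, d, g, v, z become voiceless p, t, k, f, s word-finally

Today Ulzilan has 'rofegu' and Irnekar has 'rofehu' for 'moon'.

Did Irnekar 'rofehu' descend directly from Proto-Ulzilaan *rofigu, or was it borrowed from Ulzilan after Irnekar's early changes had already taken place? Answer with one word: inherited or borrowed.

borrowed

If inherited, *rofigu would pass through all of Irnekar's changes:
Irnekar: *rofigu > rofegu > rufegu > rufehu  (by vowel merger, vowel merger, intervocalic lenition)
If borrowed from Ulzilan 'rofegu' after the early changes, it would undergo only the recent ones:
  rule 3 (intervocalic lenition): rofegu → rofehu
  rule 4 (final devoicing): no change (rofehu)
  ⇒ as a loan: rofehu
Irnekar 'rofehu' matches the loan outcome 'rofehu', not the inherited 'rufehu' — it skipped the early Irnekar changes, so it was borrowed from Ulzilan.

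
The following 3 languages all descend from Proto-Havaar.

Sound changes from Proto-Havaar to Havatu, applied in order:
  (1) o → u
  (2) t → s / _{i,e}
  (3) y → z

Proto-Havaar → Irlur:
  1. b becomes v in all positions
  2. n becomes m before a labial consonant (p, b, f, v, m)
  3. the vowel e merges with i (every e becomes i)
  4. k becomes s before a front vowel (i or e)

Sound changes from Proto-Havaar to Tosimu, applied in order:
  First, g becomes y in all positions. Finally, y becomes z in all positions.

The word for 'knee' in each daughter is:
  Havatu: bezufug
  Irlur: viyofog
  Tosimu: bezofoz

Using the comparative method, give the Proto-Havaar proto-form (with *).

*beyofog

Position 6: Havatu has u, Irlur has o, Tosimu has o. Irlur preserves o here (none of its changes turn any other segment into o), so the proto-segment is *o.
Position 1: Havatu has b, Irlur has v, Tosimu has b. Havatu preserves b here (none of its changes turn any other segment into b), so the proto-segment is *b.
Position 7: Havatu has g, Irlur has g, Tosimu has z. Havatu preserves g here (none of its changes turn any other segment into g), so the proto-segment is *g.
Verify the candidate proto-form against each daughter:
Havatu: start from *beyofog.
  rule 1 (vowel merger): beyofog → beyufug
  rule 2: no change — beyufug
  rule 3 (unconditioned shift): beyufug → bezufug
  ⇒ Havatu bezufug
Irlur: *beyofog
  beyofog → veyofog   [unconditioned shift]
  veyofog (rule 2 does not apply)
  veyofog → viyofog   [vowel merger]
  viyofog (rule 4 does not apply)
  giving Irlur viyofog.
Tosimu: start from *beyofog.
  rule 1 (unconditioned shift): beyofog → beyofoy
  rule 2 (unconditioned shift): beyofoy → bezofoz
  ⇒ Tosimu bezofoz
Only *beyofog yields all of Havatu bezufug, Irlur viyofog, Tosimu bezofoz.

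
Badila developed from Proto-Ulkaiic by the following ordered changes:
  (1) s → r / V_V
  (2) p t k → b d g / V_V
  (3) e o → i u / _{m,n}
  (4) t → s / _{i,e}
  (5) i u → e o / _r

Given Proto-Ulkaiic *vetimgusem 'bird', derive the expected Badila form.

Badila: start from *vetimgusem.
  rule 1 (rhotacism): vetimgusem → vetimgurem
  rule 2 (intervocalic voicing): vetimgurem → vedimgurem
  rule 3 (pre-nasal raising): vedimgurem → vedimgurim
  rule 4: no change — vedimgurim
  rule 5 (pre-rhotic lowering): vedimgurim → vedimgorim
  ⇒ Badila vedimgorim

vedimgorim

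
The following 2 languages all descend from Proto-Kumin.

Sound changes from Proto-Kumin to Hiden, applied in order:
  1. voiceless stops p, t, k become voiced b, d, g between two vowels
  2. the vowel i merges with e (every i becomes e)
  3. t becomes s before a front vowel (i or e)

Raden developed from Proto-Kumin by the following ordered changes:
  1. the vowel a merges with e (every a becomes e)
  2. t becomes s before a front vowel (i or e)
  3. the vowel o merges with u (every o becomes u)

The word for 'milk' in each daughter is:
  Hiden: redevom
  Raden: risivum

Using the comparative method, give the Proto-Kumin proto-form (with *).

Position 4: Hiden has e, Raden has i. Raden preserves i here (none of its changes turn any other segment into i), so the proto-segment is *i.
Position 3: Hiden has d, Raden has s. Taking the neighbouring segments as reconstructed: Hiden d could go back to *t or *d; Raden s could go back to *t or *s — the one source consistent with every daughter is *t.
Position 6: Hiden has o, Raden has u. Hiden preserves o here (none of its changes turn any other segment into o), so the proto-segment is *o.
Continuing position by position gives *ritivom; check it forward:
Hiden: *ritivom > ridivom > redevom  (by intervocalic voicing, vowel merger)
Raden: *ritivom > risivom > risivum  (by palatalisation, vowel merger)
*ritivom is the unique common source.

*ritivom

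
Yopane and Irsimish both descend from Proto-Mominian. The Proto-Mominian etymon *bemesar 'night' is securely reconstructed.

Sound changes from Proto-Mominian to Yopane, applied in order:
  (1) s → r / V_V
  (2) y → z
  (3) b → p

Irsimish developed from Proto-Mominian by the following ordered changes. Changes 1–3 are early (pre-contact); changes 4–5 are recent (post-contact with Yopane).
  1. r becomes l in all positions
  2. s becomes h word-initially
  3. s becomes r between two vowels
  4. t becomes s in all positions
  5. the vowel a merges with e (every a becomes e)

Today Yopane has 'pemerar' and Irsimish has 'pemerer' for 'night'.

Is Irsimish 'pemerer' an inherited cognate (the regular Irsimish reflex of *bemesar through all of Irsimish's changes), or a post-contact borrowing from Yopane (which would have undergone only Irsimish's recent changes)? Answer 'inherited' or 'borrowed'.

borrowed

If inherited, *bemesar would pass through all of Irsimish's changes:
Irsimish: *bemesar
  bemesar → bemesal   [unconditioned shift]
  bemesal (rule 2 does not apply)
  bemesal → bemeral   [rhotacism]
  bemeral (rule 4 does not apply)
  bemeral → bemerel   [vowel merger]
  giving Irsimish bemerel.
If borrowed from Yopane 'pemerar' after the early changes, it would undergo only the recent ones:
  rule 4 (unconditioned shift): no change (pemerar)
  rule 5 (vowel merger): pemerar → pemerer
  ⇒ as a loan: pemerer
Irsimish 'pemerer' matches the loan outcome 'pemerer', not the inherited 'bemerel' — it skipped the early Irsimish changes, so it was borrowed from Yopane.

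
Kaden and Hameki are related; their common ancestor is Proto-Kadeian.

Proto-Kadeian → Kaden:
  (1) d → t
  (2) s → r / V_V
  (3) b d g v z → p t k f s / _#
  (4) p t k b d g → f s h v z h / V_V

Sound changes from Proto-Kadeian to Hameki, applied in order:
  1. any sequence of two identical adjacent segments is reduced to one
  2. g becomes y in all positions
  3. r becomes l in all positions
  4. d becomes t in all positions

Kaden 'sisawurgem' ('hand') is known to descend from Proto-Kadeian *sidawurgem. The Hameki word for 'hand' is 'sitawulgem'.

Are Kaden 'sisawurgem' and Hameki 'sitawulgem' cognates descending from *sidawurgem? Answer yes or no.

no

Derive the expected Hameki reflex of *sidawurgem:
Hameki: *sidawurgem > sidawuryem > sidawulyem > sitawulyem  (by unconditioned shift, unconditioned shift, unconditioned shift)
The regular Hameki reflex would be 'sitawulyem', but the attested form is 'sitawulgem'. The correspondence is irregular, so they are not cognates (the Hameki form has a different source).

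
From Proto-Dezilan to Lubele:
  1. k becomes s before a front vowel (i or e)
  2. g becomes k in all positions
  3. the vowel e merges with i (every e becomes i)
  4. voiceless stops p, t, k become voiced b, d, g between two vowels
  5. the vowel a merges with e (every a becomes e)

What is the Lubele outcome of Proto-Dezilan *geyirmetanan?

kiyirmidenen

Lubele: *geyirmetanan
  geyirmetanan (rule 1 does not apply)
  geyirmetanan → keyirmetanan   [unconditioned shift]
  keyirmetanan → kiyirmitanan   [vowel merger]
  kiyirmitanan → kiyirmidanan   [intervocalic voicing]
  kiyirmidanan → kiyirmidenen   [vowel merger]
  giving Lubele kiyirmidenen.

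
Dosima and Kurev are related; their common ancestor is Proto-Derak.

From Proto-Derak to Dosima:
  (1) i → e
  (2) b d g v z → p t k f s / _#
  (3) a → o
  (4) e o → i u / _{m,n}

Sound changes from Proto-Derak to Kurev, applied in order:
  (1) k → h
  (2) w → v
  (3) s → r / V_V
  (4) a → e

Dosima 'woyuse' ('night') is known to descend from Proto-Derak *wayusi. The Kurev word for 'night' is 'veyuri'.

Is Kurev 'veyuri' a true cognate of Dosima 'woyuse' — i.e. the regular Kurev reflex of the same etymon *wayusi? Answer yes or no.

yes

Derive the expected Kurev reflex of *wayusi:
Kurev: *wayusi
  wayusi (rule 1 does not apply)
  wayusi → vayusi   [unconditioned shift]
  vayusi → vayuri   [rhotacism]
  vayuri → veyuri   [vowel merger]
  giving Kurev veyuri.
Kurev 'veyuri' matches the regular reflex exactly, so the pair is cognate.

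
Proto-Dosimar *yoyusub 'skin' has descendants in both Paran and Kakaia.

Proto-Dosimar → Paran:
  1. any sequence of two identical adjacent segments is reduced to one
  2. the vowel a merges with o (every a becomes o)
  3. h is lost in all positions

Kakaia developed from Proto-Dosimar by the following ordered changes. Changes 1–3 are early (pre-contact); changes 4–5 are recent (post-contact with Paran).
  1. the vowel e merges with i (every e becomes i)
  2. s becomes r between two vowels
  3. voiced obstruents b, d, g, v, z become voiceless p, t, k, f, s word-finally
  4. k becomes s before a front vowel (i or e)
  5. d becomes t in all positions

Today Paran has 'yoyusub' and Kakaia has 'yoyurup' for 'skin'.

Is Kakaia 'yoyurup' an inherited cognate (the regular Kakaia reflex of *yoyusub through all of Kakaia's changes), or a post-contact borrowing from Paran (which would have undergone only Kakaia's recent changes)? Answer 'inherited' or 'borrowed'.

If inherited, *yoyusub would pass through all of Kakaia's changes:
Kakaia: *yoyusub
  yoyusub (rule 1 does not apply)
  yoyusub → yoyurub   [rhotacism]
  yoyurub → yoyurup   [final devoicing]
  yoyurup (rule 4 does not apply)
  yoyurup (rule 5 does not apply)
  giving Kakaia yoyurup.
If borrowed from Paran 'yoyusub' after the early changes, it would undergo only the recent ones:
  rule 4 (palatalisation): no change (yoyusub)
  rule 5 (unconditioned shift): no change (yoyusub)
  ⇒ as a loan: yoyusub
Kakaia 'yoyurup' matches the inherited outcome exactly, so it is an inherited cognate, not a loan.

inherited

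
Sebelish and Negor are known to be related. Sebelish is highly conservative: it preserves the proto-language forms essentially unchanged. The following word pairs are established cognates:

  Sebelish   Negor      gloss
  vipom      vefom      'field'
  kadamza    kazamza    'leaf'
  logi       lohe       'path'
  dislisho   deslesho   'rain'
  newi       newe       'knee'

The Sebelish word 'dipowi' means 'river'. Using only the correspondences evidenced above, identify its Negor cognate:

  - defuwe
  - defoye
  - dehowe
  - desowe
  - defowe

vipom ~ vefom — Sebelish i corresponds to Negor e after a consonant, before a labial obstruent.
vipom ~ vefom — Sebelish p corresponds to Negor f between vowels (before a back vowel).
logi ~ lohe, newi ~ newe — Sebelish i corresponds to Negor e word-finally.
Applying these to Sebelish 'dipowi':
  dipowi → depowi   (i→e after a consonant, before a labial obstruent)
  depowi → defowi   (p→f between vowels (before a back vowel))
  defowi → defowe   (i→e word-finally)
So the Negor cognate is 'defowe'.

defowe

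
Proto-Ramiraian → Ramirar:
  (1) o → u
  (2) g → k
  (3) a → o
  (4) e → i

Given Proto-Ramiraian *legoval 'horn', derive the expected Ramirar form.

likuvol

Ramirar: *legoval
  legoval → leguval   [vowel merger]
  leguval → lekuval   [unconditioned shift]
  lekuval → lekuvol   [vowel merger]
  lekuvol → likuvol   [vowel merger]
  giving Ramirar likuvol.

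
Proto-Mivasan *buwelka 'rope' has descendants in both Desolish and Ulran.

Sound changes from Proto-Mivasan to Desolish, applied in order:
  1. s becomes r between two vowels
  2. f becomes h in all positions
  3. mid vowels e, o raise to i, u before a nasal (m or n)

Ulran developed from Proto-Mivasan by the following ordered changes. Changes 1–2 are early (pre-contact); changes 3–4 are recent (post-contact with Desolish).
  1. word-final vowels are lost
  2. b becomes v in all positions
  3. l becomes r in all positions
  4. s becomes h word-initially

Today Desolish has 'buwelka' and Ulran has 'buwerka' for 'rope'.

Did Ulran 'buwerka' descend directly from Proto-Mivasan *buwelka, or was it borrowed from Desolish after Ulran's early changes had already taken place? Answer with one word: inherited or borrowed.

If inherited, *buwelka would pass through all of Ulran's changes:
Ulran: *buwelka
  buwelka → buwelk   [apocope]
  buwelk → vuwelk   [unconditioned shift]
  vuwelk → vuwerk   [unconditioned shift]
  vuwerk (rule 4 does not apply)
  giving Ulran vuwerk.
If borrowed from Desolish 'buwelka' after the early changes, it would undergo only the recent ones:
  rule 3 (unconditioned shift): buwelka → buwerka
  rule 4 (debuccalisation): no change (buwerka)
  ⇒ as a loan: buwerka
Ulran 'buwerka' matches the loan outcome 'buwerka', not the inherited 'vuwerk' — it skipped the early Ulran changes, so it was borrowed from Desolish.

borrowed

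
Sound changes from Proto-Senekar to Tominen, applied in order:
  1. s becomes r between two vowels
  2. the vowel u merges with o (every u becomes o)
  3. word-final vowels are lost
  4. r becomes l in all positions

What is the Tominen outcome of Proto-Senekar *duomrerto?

doomlelt

Tominen: start from *duomrerto.
  rule 1: no change — duomrerto
  rule 2 (vowel merger): duomrerto → doomrerto
  rule 3 (apocope): doomrerto → doomrert
  rule 4 (unconditioned shift): doomrert → doomlelt
  ⇒ Tominen doomlelt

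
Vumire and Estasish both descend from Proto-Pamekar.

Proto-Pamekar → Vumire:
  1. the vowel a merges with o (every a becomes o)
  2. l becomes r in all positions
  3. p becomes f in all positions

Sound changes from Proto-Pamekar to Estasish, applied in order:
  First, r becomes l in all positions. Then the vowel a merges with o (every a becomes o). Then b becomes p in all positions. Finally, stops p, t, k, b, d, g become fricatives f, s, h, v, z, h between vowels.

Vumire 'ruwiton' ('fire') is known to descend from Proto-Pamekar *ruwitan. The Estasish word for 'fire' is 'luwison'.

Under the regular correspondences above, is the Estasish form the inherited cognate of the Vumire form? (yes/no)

Derive the expected Estasish reflex of *ruwitan:
Estasish: start from *ruwitan.
  rule 1 (unconditioned shift): ruwitan → luwitan
  rule 2 (vowel merger): luwitan → luwiton
  rule 3: no change — luwiton
  rule 4 (intervocalic lenition): luwiton → luwison
  ⇒ Estasish luwison
Estasish 'luwison' matches the regular reflex exactly, so the pair is cognate.

yes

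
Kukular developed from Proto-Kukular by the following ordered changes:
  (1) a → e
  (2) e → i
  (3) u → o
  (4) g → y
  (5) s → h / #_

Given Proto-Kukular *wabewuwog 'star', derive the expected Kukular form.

Kukular: start from *wabewuwog.
  rule 1 (vowel merger): wabewuwog → webewuwog
  rule 2 (vowel merger): webewuwog → wibiwuwog
  rule 3 (vowel merger): wibiwuwog → wibiwowog
  rule 4 (unconditioned shift): wibiwowog → wibiwowoy
  rule 5: no change — wibiwowoy
  ⇒ Kukular wibiwowoy

wibiwowoy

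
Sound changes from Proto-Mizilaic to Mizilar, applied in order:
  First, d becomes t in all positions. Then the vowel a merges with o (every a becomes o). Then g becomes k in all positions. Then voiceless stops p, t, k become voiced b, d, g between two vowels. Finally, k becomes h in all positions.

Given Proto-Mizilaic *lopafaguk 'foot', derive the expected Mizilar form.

lobofoguh

Mizilar: *lopafaguk
  lopafaguk (rule 1 does not apply)
  lopafaguk → lopofoguk   [vowel merger]
  lopofoguk → lopofokuk   [unconditioned shift]
  lopofokuk → lobofoguk   [intervocalic voicing]
  lobofoguk → lobofoguh   [unconditioned shift]
  giving Mizilar lobofoguh.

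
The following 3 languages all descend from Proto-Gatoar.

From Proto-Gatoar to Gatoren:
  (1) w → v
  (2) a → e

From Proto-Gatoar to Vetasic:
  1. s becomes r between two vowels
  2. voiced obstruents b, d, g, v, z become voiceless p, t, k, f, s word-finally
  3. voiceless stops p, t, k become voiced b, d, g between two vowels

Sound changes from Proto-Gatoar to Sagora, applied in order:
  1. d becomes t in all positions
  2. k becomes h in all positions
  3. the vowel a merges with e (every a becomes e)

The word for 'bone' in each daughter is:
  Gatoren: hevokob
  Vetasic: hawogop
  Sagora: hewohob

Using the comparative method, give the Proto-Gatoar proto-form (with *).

Position 2: Gatoren has e, Vetasic has a, Sagora has e. Vetasic preserves a here (none of its changes turn any other segment into a), so the proto-segment is *a.
Position 3: Gatoren has v, Vetasic has w, Sagora has w. Vetasic preserves w here (none of its changes turn any other segment into w), so the proto-segment is *w.
Verify the candidate proto-form against each daughter:
Gatoren: *hawokob > havokob > hevokob  (by unconditioned shift, vowel merger)
Vetasic: start from *hawokob.
  rule 1: no change — hawokob
  rule 2 (final devoicing): hawokob → hawokop
  rule 3 (intervocalic voicing): hawokop → hawogop
  ⇒ Vetasic hawogop
Sagora: start from *hawokob.
  rule 1: no change — hawokob
  rule 2 (unconditioned shift): hawokob → hawohob
  rule 3 (vowel merger): hawohob → hewohob
  ⇒ Sagora hewohob
Only *hawokob yields all of Gatoren hevokob, Vetasic hawogop, Sagora hewohob.

*hawokob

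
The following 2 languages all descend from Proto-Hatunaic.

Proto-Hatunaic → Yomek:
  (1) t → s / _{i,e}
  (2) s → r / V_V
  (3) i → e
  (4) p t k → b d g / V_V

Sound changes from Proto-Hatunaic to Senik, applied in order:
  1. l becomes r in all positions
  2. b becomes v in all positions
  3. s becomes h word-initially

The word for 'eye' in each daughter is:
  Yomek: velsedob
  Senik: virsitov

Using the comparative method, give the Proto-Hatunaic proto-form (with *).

Position 2: Yomek has e, Senik has i. Senik preserves i here (none of its changes turn any other segment into i), so the proto-segment is *i.
Position 8: Yomek has b, Senik has v. Taking the neighbouring segments as reconstructed: Yomek b can only go back to *b; Senik v could go back to *b or *v — the one source consistent with every daughter is *b.
This points to *vilsitob. Verify forward in each daughter:
Yomek: start from *vilsitob.
  rule 1: no change — vilsitob
  rule 2: no change — vilsitob
  rule 3 (vowel merger): vilsitob → velsetob
  rule 4 (intervocalic voicing): velsetob → velsedob
  ⇒ Yomek velsedob
Senik: *vilsitob > virsitob > virsitov  (by unconditioned shift, unconditioned shift)
*vilsitob is the unique common source.

*vilsitob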